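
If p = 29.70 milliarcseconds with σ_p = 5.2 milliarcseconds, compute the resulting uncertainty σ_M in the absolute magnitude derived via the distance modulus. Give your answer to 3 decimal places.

M = m − 5 log₁₀ d + 5 = m + 5 log₁₀ p + 5, so ∂M/∂p = 5/(p ln 10).
σ_M = (5/ln 10) · (σ_p/p) = 2.1715 × 5.2/29.70 = 2.1715 × 0.17508 = 0.38019.

σ_M = 0.380 mag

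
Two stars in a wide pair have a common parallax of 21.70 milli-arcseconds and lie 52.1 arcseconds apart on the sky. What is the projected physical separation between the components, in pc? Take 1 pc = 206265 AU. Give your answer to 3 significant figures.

d = 1/p = 1/0.02170″ = 46.083 pc.
At distance d (pc), an angle of θ arcsec spans θ·d AU: s = 52.1 × 46.083 = 2400.9 AU.
= 2400.9 / 206265 = 0.011640 pc.

0.0116 pc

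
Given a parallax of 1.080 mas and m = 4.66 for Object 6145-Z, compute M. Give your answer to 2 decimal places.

M = -5.17

d = 1/p = 1/0.001080″ = 925.93 pc.
m − M = 5 log₁₀(925.93) − 5 = 14.8329 − 5 = 9.8329.
M = m − (m − M) = 4.66 − 9.8329 = -5.17.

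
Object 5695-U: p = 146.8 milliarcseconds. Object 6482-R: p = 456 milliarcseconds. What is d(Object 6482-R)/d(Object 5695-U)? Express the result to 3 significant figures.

0.322

Since d = 1/p, d_B/d_A = p_A/p_B.
= 146.8 / 456 = 0.32193.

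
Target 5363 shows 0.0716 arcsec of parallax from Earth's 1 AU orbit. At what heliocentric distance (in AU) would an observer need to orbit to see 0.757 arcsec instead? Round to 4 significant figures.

10.57 AU

Parallax scales linearly with baseline: p ∝ B, so B = p_target / p_Earth × 1 AU.
B = 0.757 / 0.0716 = 10.573 AU.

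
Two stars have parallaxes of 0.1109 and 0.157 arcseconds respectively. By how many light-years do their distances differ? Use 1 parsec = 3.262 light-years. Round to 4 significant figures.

8.637 ly

d_A = 1/0.1109″ = 9.0171 pc; d_B = 1/0.1570″ = 6.3694 pc.
|d_B − d_A| = |6.3694 − 9.0171| = 2.6477 pc = 2.6477 × 3.262 ly = 8.6368 ly.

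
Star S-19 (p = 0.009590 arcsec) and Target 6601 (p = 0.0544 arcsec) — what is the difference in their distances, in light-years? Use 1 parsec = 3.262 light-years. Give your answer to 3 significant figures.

d_A = 1/0.009590″ = 104.28 pc; d_B = 1/0.05440″ = 18.382 pc.
|d_B − d_A| = |18.382 − 104.28| = 85.898 pc = 85.898 × 3.262 ly = 280.2 ly.

280 ly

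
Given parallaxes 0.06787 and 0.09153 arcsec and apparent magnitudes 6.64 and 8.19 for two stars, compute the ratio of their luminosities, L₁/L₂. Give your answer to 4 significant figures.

L₁/L₂ = 7.582

d₁ = 1/p₁ = 1/0.06787″ = 14.734 pc; d₂ = 1/p₂ = 1/0.09153″ = 10.925 pc.
M₁ = m₁ − 5 log₁₀ d₁ + 5 = 6.64 − 5.8416 + 5 = 5.7984.
M₂ = 8.19 − 5.1921 + 5 = 7.9979.
L₁/L₂ = 10^(0.4(M₂ − M₁)) = 10^(0.4 × 2.1995) = 10^0.87980 = 7.5823.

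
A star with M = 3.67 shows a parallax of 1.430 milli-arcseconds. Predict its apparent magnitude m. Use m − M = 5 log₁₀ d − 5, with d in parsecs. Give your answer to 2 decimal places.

d = 1/p = 1/0.001430″ = 699.3 pc.
m − M = 5 log₁₀ d − 5 = 5 log₁₀(699.3) − 5 = 14.2233 − 5 = 9.2233.
m = M + (m − M) = 3.67 + 9.2233 = 12.89.

m = 12.89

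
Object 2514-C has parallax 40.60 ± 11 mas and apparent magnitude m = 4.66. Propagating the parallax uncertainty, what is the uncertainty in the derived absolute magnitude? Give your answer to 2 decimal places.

σ_M = 0.59 mag

M = m − 5 log₁₀ d + 5 = m + 5 log₁₀ p + 5, so ∂M/∂p = 5/(p ln 10).
σ_M = (5/ln 10) · (σ_p/p) = 2.1715 × 11/40.60 = 2.1715 × 0.27094 = 0.58835.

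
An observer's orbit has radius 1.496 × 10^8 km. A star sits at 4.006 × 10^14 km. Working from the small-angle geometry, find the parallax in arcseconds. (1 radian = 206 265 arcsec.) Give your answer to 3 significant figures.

0.0770 arcsec

θ ≈ B/d = (1.496 × 10^8) / (4.006 × 10^14) = 3.7344 × 10^-7 rad.
In arcseconds: 3.7344 × 10^-7 × 206265 = 0.077028″.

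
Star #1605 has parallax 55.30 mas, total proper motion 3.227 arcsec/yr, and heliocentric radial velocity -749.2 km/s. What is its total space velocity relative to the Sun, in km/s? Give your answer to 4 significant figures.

d = 1/p = 1/0.05530″ = 18.083 pc.
v_t = 4.740 μ d = 4.740 × 3.227 × 18.083 = 276.6 km/s.
v = √(v_r² + v_t²) = √((-749.2)² + 276.6²) = √637808 = 798.63 km/s.

798.6 km/s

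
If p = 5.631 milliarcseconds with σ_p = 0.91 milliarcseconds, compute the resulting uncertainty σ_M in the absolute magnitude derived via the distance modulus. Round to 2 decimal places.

M = m − 5 log₁₀ d + 5 = m + 5 log₁₀ p + 5, so ∂M/∂p = 5/(p ln 10).
σ_M = (5/ln 10) · (σ_p/p) = 2.1715 × 0.91/5.631 = 2.1715 × 0.16161 = 0.35094.

σ_M = 0.35 mag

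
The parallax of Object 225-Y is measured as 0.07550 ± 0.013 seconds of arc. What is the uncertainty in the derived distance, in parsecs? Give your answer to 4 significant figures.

2.281 pc

d = 1/p, so σ_d = σ_p / p².
σ_d = 0.0130 / (0.07550)² = 0.0130 / 0.0057003 = 2.2806 pc.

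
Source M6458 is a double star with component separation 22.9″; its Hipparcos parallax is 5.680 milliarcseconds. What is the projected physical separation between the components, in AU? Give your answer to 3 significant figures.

4030 AU

d = 1/p = 1/0.005680″ = 176.06 pc.
At distance d (pc), an angle of θ arcsec spans θ·d AU: s = 22.9 × 176.06 = 4031.8 AU.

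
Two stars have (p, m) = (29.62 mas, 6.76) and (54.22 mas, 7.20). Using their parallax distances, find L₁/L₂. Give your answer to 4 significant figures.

d₁ = 1/p₁ = 1/0.02962″ = 33.761 pc; d₂ = 1/p₂ = 1/0.05422″ = 18.443 pc.
M₁ = m₁ − 5 log₁₀ d₁ + 5 = 6.76 − 7.6421 + 5 = 4.1179.
M₂ = 7.20 − 6.3292 + 5 = 5.8708.
L₁/L₂ = 10^(0.4(M₂ − M₁)) = 10^(0.4 × 1.7529) = 10^0.70116 = 5.0253.

L₁/L₂ = 5.025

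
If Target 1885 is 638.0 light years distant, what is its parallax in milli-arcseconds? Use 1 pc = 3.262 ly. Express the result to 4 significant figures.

d = 638.0 ly ÷ 3.262 = 195.59 pc.
p = 1/d = 1/195.59 = 0.0051127 arcsec.
= 0.0051127 × 1000 = 5.1127 mas.

5.113 mas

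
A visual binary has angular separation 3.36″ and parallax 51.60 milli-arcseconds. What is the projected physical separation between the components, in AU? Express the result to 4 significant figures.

d = 1/p = 1/0.05160″ = 19.38 pc.
At distance d (pc), an angle of θ arcsec spans θ·d AU: s = 3.36 × 19.38 = 65.117 AU.

65.12 AU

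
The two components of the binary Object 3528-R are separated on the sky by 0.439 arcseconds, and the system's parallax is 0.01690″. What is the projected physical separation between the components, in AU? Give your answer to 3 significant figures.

d = 1/p = 1/0.01690″ = 59.172 pc.
At distance d (pc), an angle of θ arcsec spans θ·d AU: s = 0.439 × 59.172 = 25.977 AU.

26.0 AU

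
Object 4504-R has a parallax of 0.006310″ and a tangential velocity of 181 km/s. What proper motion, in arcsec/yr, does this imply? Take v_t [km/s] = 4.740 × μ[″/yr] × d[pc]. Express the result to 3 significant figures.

0.241 arcsec/yr

d = 1/p = 1/0.006310″ = 158.48 pc.
μ = v_t / (4.74 d) = 181 / (4.74 × 158.48) = 181 / 751.2 = 0.24095 ″/yr.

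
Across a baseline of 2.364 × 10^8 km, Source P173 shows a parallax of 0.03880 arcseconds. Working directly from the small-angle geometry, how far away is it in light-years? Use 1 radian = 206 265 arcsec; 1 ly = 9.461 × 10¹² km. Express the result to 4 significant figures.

θ = 0.03880″ = 0.03880/206265 = 1.8811 × 10^-7 rad.
d = B/θ = (2.364 × 10^8) / (1.8811 × 10^-7) = 1.2567 × 10^15 km = (1.2567 × 10^15) / (9.461 × 10^12) ly = 132.83 ly.

132.8 ly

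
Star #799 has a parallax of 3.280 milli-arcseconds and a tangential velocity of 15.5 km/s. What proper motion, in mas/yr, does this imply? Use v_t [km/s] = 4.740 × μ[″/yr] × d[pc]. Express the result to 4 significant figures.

d = 1/p = 1/0.003280″ = 304.88 pc.
μ = v_t / (4.74 d) = 15.5 / (4.74 × 304.88) = 15.5 / 1445.1 = 0.010726 ″/yr = 10.726 mas/yr.

10.73 mas/yr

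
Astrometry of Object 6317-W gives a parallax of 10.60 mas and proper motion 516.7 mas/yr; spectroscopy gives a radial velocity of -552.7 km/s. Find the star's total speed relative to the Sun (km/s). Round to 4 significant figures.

d = 1/p = 1/0.01060″ = 94.34 pc.
μ = 516.7 mas/yr = 0.5167 ″/yr.
v_t = 4.740 μ d = 4.740 × 0.5167 × 94.34 = 231.05 km/s.
v = √(v_r² + v_t²) = √((-552.7)² + 231.05²) = √358861 = 599.05 km/s.

599.1 km/s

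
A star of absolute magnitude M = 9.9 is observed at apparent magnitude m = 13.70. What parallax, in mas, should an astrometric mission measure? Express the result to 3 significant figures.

m − M = 13.70 − 9.9 = 3.80.
d = 10^((m−M)/5 + 1) = 10^1.760 = 57.544 pc.
p = 1/d = 1/57.544 = 0.017378 arcsec = 17.378 mas.

17.4 mas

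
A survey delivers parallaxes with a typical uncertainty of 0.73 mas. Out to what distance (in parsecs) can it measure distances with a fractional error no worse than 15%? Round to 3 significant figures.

205 pc

σ_d/d = σ_p/p, so the condition is σ_p/p ≤ 0.15, i.e. p ≥ σ_p/0.15.
p_min = 0.73/0.15 = 4.8667 mas = 0.0048667 arcsec.
d_max = 1/p_min = 1/0.0048667 = 205.48 pc.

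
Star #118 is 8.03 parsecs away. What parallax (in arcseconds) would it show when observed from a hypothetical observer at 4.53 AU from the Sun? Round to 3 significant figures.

0.564 arcsec

p (arcsec) = B (AU) / d (pc).
p = 4.53 / 8.03 = 0.56413 arcsec.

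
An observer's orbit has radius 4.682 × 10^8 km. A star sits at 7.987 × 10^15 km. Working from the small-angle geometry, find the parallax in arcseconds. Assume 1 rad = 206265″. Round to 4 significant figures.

0.01209 arcsec

θ ≈ B/d = (4.682 × 10^8) / (7.987 × 10^15) = 5.8620 × 10^-8 rad.
In arcseconds: 5.8620 × 10^-8 × 206265 = 0.012091″.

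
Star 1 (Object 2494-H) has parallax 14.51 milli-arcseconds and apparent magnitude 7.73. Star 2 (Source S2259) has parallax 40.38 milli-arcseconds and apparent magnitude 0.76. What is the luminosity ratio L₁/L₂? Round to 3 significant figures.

L₁/L₂ = 0.0126

d₁ = 1/p₁ = 1/0.01451″ = 68.918 pc; d₂ = 1/p₂ = 1/0.04038″ = 24.765 pc.
M₁ = m₁ − 5 log₁₀ d₁ + 5 = 7.73 − 9.1917 + 5 = 3.5383.
M₂ = 0.76 − 6.9692 + 5 = -1.2092.
L₁/L₂ = 10^(0.4(M₂ − M₁)) = 10^(0.4 × (-4.7475)) = 10^(-1.89900) = 0.012618.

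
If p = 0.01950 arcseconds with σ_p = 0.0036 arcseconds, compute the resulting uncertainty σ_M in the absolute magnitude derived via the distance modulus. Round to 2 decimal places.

σ_M = 0.40 mag

M = m − 5 log₁₀ d + 5 = m + 5 log₁₀ p + 5, so ∂M/∂p = 5/(p ln 10).
σ_M = (5/ln 10) · (σ_p/p) = 2.1715 × 0.0036/0.01950 = 2.1715 × 0.18462 = 0.4009.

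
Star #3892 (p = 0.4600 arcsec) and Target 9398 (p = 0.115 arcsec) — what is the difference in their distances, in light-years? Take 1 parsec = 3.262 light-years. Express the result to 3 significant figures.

21.3 ly

d_A = 1/0.4600″ = 2.1739 pc; d_B = 1/0.1150″ = 8.6957 pc.
|d_B − d_A| = |8.6957 − 2.1739| = 6.5218 pc = 6.5218 × 3.262 ly = 21.274 ly.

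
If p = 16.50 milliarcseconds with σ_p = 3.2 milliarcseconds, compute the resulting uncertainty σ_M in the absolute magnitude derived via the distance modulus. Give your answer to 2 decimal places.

M = m − 5 log₁₀ d + 5 = m + 5 log₁₀ p + 5, so ∂M/∂p = 5/(p ln 10).
σ_M = (5/ln 10) · (σ_p/p) = 2.1715 × 3.2/16.50 = 2.1715 × 0.19394 = 0.42114.

σ_M = 0.42 mag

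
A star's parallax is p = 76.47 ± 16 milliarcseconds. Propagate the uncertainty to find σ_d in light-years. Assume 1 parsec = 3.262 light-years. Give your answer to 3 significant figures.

d = 1/p, so σ_d = σ_p / p².
σ_d = 0.0160 / (0.07647)² = 0.0160 / 0.0058477 = 2.7361 pc = 2.7361 × 3.262 ly = 8.9252 ly.

8.93 ly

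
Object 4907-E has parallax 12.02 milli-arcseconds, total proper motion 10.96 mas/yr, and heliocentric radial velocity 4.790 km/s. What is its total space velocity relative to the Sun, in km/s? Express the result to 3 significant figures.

6.45 km/s

d = 1/p = 1/0.01202″ = 83.195 pc.
μ = 10.96 mas/yr = 0.01096 ″/yr.
v_t = 4.740 μ d = 4.740 × 0.01096 × 83.195 = 4.322 km/s.
v = √(v_r² + v_t²) = √(4.790² + 4.322²) = √41.6238 = 6.4517 km/s.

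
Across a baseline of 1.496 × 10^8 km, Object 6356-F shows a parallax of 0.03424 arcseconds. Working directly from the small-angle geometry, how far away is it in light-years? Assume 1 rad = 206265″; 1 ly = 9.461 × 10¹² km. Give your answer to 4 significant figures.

95.25 ly

θ = 0.03424″ = 0.03424/206265 = 1.6600 × 10^-7 rad.
d = B/θ = (1.496 × 10^8) / (1.6600 × 10^-7) = 9.0120 × 10^14 km = (9.0120 × 10^14) / (9.461 × 10^12) ly = 95.254 ly.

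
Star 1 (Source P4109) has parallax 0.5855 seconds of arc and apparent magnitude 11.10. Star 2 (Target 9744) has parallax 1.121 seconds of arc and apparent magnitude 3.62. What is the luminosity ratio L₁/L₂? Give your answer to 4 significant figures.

L₁/L₂ = 0.003734

d₁ = 1/p₁ = 1/0.5855″ = 1.7079 pc; d₂ = 1/p₂ = 1/1.121″ = 0.89206 pc.
M₁ = m₁ − 5 log₁₀ d₁ + 5 = 11.10 − 1.1623 + 5 = 14.9377.
M₂ = 3.62 − (-0.2480) + 5 = 8.8680.
L₁/L₂ = 10^(0.4(M₂ − M₁)) = 10^(0.4 × (-6.0697)) = 10^(-2.42788) = 0.0037335.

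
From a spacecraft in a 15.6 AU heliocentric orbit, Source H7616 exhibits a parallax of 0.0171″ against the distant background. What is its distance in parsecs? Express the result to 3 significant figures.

912 pc

With baseline B (in AU) and parallax p (in arcsec), d = B/p parsecs.
d = 15.6 / 0.0171 = 912.28 pc.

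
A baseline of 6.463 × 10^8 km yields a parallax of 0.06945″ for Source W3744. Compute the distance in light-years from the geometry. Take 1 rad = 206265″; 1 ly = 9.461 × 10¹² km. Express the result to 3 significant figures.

203 ly

θ = 0.06945″ = 0.06945/206265 = 3.3670 × 10^-7 rad.
d = B/θ = (6.463 × 10^8) / (3.3670 × 10^-7) = 1.9195 × 10^15 km = (1.9195 × 10^15) / (9.461 × 10^12) ly = 202.89 ly.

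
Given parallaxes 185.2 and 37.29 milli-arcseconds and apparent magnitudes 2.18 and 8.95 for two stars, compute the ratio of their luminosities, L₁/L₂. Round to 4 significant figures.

L₁/L₂ = 20.70

d₁ = 1/p₁ = 1/0.1852″ = 5.3996 pc; d₂ = 1/p₂ = 1/0.03729″ = 26.817 pc.
M₁ = m₁ − 5 log₁₀ d₁ + 5 = 2.18 − 3.6618 + 5 = 3.5182.
M₂ = 8.95 − 7.1421 + 5 = 6.8079.
L₁/L₂ = 10^(0.4(M₂ − M₁)) = 10^(0.4 × 3.2897) = 10^1.31588 = 20.696.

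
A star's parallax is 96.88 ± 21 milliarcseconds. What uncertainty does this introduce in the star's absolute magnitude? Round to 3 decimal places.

M = m − 5 log₁₀ d + 5 = m + 5 log₁₀ p + 5, so ∂M/∂p = 5/(p ln 10).
σ_M = (5/ln 10) · (σ_p/p) = 2.1715 × 21/96.88 = 2.1715 × 0.21676 = 0.47069.

σ_M = 0.471 mag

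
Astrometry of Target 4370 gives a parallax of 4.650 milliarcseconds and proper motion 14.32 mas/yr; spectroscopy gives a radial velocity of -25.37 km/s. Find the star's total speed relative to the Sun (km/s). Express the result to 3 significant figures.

29.3 km/s

d = 1/p = 1/0.004650″ = 215.05 pc.
μ = 14.32 mas/yr = 0.01432 ″/yr.
v_t = 4.740 μ d = 4.740 × 0.01432 × 215.05 = 14.597 km/s.
v = √(v_r² + v_t²) = √((-25.37)² + 14.597²) = √856.709 = 29.27 km/s.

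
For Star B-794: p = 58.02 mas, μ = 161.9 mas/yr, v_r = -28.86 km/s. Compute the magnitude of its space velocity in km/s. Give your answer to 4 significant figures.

31.75 km/s

d = 1/p = 1/0.05802″ = 17.235 pc.
μ = 161.9 mas/yr = 0.1619 ″/yr.
v_t = 4.740 μ d = 4.740 × 0.1619 × 17.235 = 13.226 km/s.
v = √(v_r² + v_t²) = √((-28.86)² + 13.226²) = √1007.83 = 31.746 km/s.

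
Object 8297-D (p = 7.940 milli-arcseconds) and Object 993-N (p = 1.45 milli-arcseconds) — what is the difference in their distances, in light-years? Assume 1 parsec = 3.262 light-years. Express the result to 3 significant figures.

d_A = 1/0.007940″ = 125.94 pc; d_B = 1/0.001450″ = 689.66 pc.
|d_B − d_A| = |689.66 − 125.94| = 563.72 pc = 563.72 × 3.262 ly = 1838.9 ly.

1840 ly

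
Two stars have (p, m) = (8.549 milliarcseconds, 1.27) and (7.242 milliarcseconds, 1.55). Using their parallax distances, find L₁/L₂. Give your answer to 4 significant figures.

d₁ = 1/p₁ = 1/0.008549″ = 116.97 pc; d₂ = 1/p₂ = 1/0.007242″ = 138.08 pc.
M₁ = m₁ − 5 log₁₀ d₁ + 5 = 1.27 − 10.3404 + 5 = -4.0704.
M₂ = 1.55 − 10.7007 + 5 = -4.1507.
L₁/L₂ = 10^(0.4(M₂ − M₁)) = 10^(0.4 × (-0.0803)) = 10^(-0.03212) = 0.92871.

L₁/L₂ = 0.9287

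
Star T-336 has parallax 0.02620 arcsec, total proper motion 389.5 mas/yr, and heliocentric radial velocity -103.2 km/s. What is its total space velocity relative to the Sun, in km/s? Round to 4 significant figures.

d = 1/p = 1/0.02620″ = 38.168 pc.
μ = 389.5 mas/yr = 0.3895 ″/yr.
v_t = 4.740 μ d = 4.740 × 0.3895 × 38.168 = 70.467 km/s.
v = √(v_r² + v_t²) = √((-103.2)² + 70.467²) = √15615.8 = 124.96 km/s.

125.0 km/s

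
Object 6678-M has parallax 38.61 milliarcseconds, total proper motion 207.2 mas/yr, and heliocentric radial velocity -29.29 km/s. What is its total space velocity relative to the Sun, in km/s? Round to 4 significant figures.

d = 1/p = 1/0.03861″ = 25.9 pc.
μ = 207.2 mas/yr = 0.2072 ″/yr.
v_t = 4.740 μ d = 4.740 × 0.2072 × 25.9 = 25.437 km/s.
v = √(v_r² + v_t²) = √((-29.29)² + 25.437²) = √1504.95 = 38.794 km/s.

38.79 km/s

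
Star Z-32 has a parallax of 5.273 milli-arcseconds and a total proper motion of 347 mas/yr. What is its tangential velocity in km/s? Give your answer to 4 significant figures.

d = 1/p = 1/0.005273″ = 189.65 pc.
μ = 347 mas/yr = 0.347 ″/yr.
v_t = 4.74 × μ × d = 4.74 × 0.347 × 189.65 = 311.93 km/s.

311.9 km/s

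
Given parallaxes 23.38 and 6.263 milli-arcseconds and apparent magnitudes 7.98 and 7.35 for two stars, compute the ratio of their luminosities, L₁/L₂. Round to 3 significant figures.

L₁/L₂ = 0.0402

d₁ = 1/p₁ = 1/0.02338″ = 42.772 pc; d₂ = 1/p₂ = 1/0.006263″ = 159.67 pc.
M₁ = m₁ − 5 log₁₀ d₁ + 5 = 7.98 − 8.1558 + 5 = 4.8242.
M₂ = 7.35 − 11.0161 + 5 = 1.3339.
L₁/L₂ = 10^(0.4(M₂ − M₁)) = 10^(0.4 × (-3.4903)) = 10^(-1.39612) = 0.040168.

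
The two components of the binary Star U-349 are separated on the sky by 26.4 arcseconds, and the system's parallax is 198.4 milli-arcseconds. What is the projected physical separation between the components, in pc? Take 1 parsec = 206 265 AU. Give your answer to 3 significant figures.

0.000645 pc

d = 1/p = 1/0.1984″ = 5.0403 pc.
At distance d (pc), an angle of θ arcsec spans θ·d AU: s = 26.4 × 5.0403 = 133.06 AU.
= 133.06 / 206265 = 0.00064509 pc.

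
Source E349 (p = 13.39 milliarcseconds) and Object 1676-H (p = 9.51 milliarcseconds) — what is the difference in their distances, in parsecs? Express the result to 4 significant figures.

d_A = 1/0.01339″ = 74.683 pc; d_B = 1/0.009510″ = 105.15 pc.
|d_B − d_A| = |105.15 − 74.683| = 30.467 pc.

30.47 pc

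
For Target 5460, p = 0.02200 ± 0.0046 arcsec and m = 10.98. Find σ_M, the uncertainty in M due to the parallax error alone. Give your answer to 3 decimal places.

σ_M = 0.454 mag

M = m − 5 log₁₀ d + 5 = m + 5 log₁₀ p + 5, so ∂M/∂p = 5/(p ln 10).
σ_M = (5/ln 10) · (σ_p/p) = 2.1715 × 0.0046/0.02200 = 2.1715 × 0.20909 = 0.45404.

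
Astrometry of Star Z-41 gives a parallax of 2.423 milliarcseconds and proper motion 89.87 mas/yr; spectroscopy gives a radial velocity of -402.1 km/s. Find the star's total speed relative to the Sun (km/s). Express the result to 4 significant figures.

438.9 km/s

d = 1/p = 1/0.002423″ = 412.71 pc.
μ = 89.87 mas/yr = 0.08987 ″/yr.
v_t = 4.740 μ d = 4.740 × 0.08987 × 412.71 = 175.81 km/s.
v = √(v_r² + v_t²) = √((-402.1)² + 175.81²) = √192594 = 438.86 km/s.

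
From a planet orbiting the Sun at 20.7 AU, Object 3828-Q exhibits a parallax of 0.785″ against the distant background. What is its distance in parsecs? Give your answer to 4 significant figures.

With baseline B (in AU) and parallax p (in arcsec), d = B/p parsecs.
d = 20.7 / 0.785 = 26.369 pc.

26.37 pc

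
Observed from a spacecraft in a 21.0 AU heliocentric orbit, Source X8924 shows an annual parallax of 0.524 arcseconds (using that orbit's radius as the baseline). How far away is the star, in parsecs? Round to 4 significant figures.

40.08 pc

With baseline B (in AU) and parallax p (in arcsec), d = B/p parsecs.
d = 21.0 / 0.524 = 40.076 pc.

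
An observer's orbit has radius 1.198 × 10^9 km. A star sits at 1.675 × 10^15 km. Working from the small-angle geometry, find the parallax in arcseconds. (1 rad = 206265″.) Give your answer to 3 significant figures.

θ ≈ B/d = (1.198 × 10^9) / (1.675 × 10^15) = 7.1522 × 10^-7 rad.
In arcseconds: 7.1522 × 10^-7 × 206265 = 0.14752″.

0.148 arcsec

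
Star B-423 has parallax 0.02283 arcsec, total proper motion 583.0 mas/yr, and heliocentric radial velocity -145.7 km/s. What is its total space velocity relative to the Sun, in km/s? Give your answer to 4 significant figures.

d = 1/p = 1/0.02283″ = 43.802 pc.
μ = 583.0 mas/yr = 0.5830 ″/yr.
v_t = 4.740 μ d = 4.740 × 0.5830 × 43.802 = 121.04 km/s.
v = √(v_r² + v_t²) = √((-145.7)² + 121.04²) = √35879.2 = 189.42 km/s.

189.4 km/s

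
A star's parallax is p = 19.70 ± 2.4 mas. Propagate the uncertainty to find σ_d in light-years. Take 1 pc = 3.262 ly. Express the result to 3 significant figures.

d = 1/p, so σ_d = σ_p / p².
σ_d = 0.00240 / (0.01970)² = 0.00240 / 0.00038809 = 6.1841 pc = 6.1841 × 3.262 ly = 20.173 ly.

20.2 ly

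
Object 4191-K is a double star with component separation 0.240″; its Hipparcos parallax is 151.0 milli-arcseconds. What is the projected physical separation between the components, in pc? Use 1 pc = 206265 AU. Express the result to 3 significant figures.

7.71 × 10^-6 pc

d = 1/p = 1/0.1510″ = 6.6225 pc.
At distance d (pc), an angle of θ arcsec spans θ·d AU: s = 0.240 × 6.6225 = 1.5894 AU.
= 1.5894 / 206265 = 7.7056 × 10^-6 pc.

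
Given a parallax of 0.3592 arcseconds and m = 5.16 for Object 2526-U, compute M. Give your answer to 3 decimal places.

M = 7.937

d = 1/p = 1/0.3592″ = 2.784 pc.
m − M = 5 log₁₀(2.784) − 5 = 2.2233 − 5 = -2.7767.
M = m − (m − M) = 5.16 − (-2.7767) = 7.937.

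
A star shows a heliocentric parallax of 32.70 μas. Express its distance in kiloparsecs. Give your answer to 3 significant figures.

30.6 kpc

p = 32.70 μas = 0.00003270 arcsec.
d = 1/p = 1/0.00003270 = 30581 pc.
= 30.581 kpc.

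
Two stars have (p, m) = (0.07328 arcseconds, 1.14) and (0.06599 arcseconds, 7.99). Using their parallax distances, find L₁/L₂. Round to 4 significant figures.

d₁ = 1/p₁ = 1/0.07328″ = 13.646 pc; d₂ = 1/p₂ = 1/0.06599″ = 15.154 pc.
M₁ = m₁ − 5 log₁₀ d₁ + 5 = 1.14 − 5.6750 + 5 = 0.4650.
M₂ = 7.99 − 5.9026 + 5 = 7.0874.
L₁/L₂ = 10^(0.4(M₂ − M₁)) = 10^(0.4 × 6.6224) = 10^2.64896 = 445.62.

L₁/L₂ = 445.6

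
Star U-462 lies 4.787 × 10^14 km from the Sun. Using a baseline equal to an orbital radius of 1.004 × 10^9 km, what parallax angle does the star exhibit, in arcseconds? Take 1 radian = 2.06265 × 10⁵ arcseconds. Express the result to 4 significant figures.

0.4326 arcsec

θ ≈ B/d = (1.004 × 10^9) / (4.787 × 10^14) = 2.0973 × 10^-6 rad.
In arcseconds: 2.0973 × 10^-6 × 206265 = 0.4326″.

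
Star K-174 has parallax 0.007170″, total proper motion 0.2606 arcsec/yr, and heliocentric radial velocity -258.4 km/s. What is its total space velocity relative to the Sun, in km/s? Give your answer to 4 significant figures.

310.6 km/s

d = 1/p = 1/0.007170″ = 139.47 pc.
v_t = 4.740 μ d = 4.740 × 0.2606 × 139.47 = 172.28 km/s.
v = √(v_r² + v_t²) = √((-258.4)² + 172.28²) = √96451 = 310.57 km/s.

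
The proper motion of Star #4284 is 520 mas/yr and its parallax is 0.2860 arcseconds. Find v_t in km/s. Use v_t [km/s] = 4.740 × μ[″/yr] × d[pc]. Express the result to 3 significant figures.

d = 1/p = 1/0.2860″ = 3.4965 pc.
μ = 520 mas/yr = 0.520 ″/yr.
v_t = 4.74 × μ × d = 4.74 × 0.520 × 3.4965 = 8.6182 km/s.

8.62 km/s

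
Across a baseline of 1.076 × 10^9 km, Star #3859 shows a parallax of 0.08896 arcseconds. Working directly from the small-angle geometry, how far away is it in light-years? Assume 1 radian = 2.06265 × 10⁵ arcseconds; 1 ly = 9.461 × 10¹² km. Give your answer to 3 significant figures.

264 ly

θ = 0.08896″ = 0.08896/206265 = 4.3129 × 10^-7 rad.
d = B/θ = (1.076 × 10^9) / (4.3129 × 10^-7) = 2.4948 × 10^15 km = (2.4948 × 10^15) / (9.461 × 10^12) ly = 263.69 ly.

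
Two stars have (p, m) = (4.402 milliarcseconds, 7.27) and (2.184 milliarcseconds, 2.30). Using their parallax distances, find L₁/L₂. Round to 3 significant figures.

d₁ = 1/p₁ = 1/0.004402″ = 227.17 pc; d₂ = 1/p₂ = 1/0.002184″ = 457.88 pc.
M₁ = m₁ − 5 log₁₀ d₁ + 5 = 7.27 − 11.7818 + 5 = 0.4882.
M₂ = 2.30 − 13.3038 + 5 = -6.0038.
L₁/L₂ = 10^(0.4(M₂ − M₁)) = 10^(0.4 × (-6.4920)) = 10^(-2.59680) = 0.0025305.

L₁/L₂ = 0.00253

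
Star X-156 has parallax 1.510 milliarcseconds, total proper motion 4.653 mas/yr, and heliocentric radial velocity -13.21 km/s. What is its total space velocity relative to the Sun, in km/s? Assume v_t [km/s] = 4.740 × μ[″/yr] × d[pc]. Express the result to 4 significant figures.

d = 1/p = 1/0.001510″ = 662.25 pc.
μ = 4.653 mas/yr = 0.004653 ″/yr.
v_t = 4.740 μ d = 4.740 × 0.004653 × 662.25 = 14.606 km/s.
v = √(v_r² + v_t²) = √((-13.21)² + 14.606²) = √387.839 = 19.694 km/s.

19.69 km/s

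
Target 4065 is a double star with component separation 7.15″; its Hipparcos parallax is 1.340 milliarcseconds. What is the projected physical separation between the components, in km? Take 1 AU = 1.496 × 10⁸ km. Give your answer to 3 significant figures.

d = 1/p = 1/0.001340″ = 746.27 pc.
At distance d (pc), an angle of θ arcsec spans θ·d AU: s = 7.15 × 746.27 = 5335.8 AU.
= 5335.8 × 1.496 × 10⁸ km = 7.9824 × 10^11 km.

7.98 × 10^11 km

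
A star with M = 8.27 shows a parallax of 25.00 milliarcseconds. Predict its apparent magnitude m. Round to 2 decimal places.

m = 11.28

d = 1/p = 1/0.02500″ = 40 pc.
m − M = 5 log₁₀ d − 5 = 5 log₁₀(40) − 5 = 8.0103 − 5 = 3.0103.
m = M + (m − M) = 8.27 + 3.0103 = 11.28.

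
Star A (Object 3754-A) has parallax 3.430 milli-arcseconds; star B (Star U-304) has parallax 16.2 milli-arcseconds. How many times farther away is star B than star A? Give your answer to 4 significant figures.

Since d = 1/p, d_B/d_A = p_A/p_B.
= 3.430 / 16.2 = 0.21173.

0.2117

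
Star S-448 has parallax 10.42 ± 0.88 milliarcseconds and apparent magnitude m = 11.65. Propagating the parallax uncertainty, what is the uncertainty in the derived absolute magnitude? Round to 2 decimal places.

M = m − 5 log₁₀ d + 5 = m + 5 log₁₀ p + 5, so ∂M/∂p = 5/(p ln 10).
σ_M = (5/ln 10) · (σ_p/p) = 2.1715 × 0.88/10.42 = 2.1715 × 0.084453 = 0.18339.

σ_M = 0.18 mag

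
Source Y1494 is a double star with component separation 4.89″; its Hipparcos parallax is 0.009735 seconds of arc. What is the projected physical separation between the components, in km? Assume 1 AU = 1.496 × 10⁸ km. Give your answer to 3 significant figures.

d = 1/p = 1/0.009735″ = 102.72 pc.
At distance d (pc), an angle of θ arcsec spans θ·d AU: s = 4.89 × 102.72 = 502.3 AU.
= 502.3 × 1.496 × 10⁸ km = 7.5144 × 10^10 km.

7.51 × 10^10 km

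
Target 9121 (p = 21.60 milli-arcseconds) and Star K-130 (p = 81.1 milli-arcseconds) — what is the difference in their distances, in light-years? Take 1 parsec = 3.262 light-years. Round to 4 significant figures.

d_A = 1/0.02160″ = 46.296 pc; d_B = 1/0.08110″ = 12.33 pc.
|d_B − d_A| = |12.33 − 46.296| = 33.966 pc = 33.966 × 3.262 ly = 110.8 ly.

110.8 ly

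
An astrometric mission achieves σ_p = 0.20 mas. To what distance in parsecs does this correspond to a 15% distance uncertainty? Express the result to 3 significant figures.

σ_d/d = σ_p/p, so the condition is σ_p/p ≤ 0.15, i.e. p ≥ σ_p/0.15.
p_min = 0.20/0.15 = 1.3333 mas = 0.0013333 arcsec.
d_max = 1/p_min = 1/0.0013333 = 750.02 pc.

750 pc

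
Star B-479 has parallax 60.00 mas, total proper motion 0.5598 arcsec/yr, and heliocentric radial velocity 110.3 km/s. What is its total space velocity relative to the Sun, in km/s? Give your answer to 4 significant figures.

118.8 km/s

d = 1/p = 1/0.06000″ = 16.667 pc.
v_t = 4.740 μ d = 4.740 × 0.5598 × 16.667 = 44.225 km/s.
v = √(v_r² + v_t²) = √(110.3² + 44.225²) = √14121.9 = 118.84 km/s.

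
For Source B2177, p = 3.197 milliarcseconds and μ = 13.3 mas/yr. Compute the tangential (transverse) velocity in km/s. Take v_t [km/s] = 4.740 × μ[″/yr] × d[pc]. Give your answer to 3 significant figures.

19.7 km/s

d = 1/p = 1/0.003197″ = 312.79 pc.
μ = 13.3 mas/yr = 0.0133 ″/yr.
v_t = 4.74 × μ × d = 4.74 × 0.0133 × 312.79 = 19.719 km/s.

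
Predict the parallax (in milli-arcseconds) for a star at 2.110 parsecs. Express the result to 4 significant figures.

p = 1/d = 1/2.11 = 0.47393 arcsec.
= 0.47393 × 1000 = 473.93 mas.

473.9 mas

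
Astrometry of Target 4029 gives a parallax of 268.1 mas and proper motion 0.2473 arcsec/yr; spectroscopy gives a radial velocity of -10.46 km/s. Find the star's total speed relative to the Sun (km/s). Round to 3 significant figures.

d = 1/p = 1/0.2681″ = 3.73 pc.
v_t = 4.740 μ d = 4.740 × 0.2473 × 3.73 = 4.3723 km/s.
v = √(v_r² + v_t²) = √((-10.46)² + 4.3723²) = √128.529 = 11.337 km/s.

11.3 km/s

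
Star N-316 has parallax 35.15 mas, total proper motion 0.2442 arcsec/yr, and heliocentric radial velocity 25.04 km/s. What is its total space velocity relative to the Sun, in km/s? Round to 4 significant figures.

d = 1/p = 1/0.03515″ = 28.45 pc.
v_t = 4.740 μ d = 4.740 × 0.2442 × 28.45 = 32.931 km/s.
v = √(v_r² + v_t²) = √(25.04² + 32.931²) = √1711.45 = 41.37 km/s.

41.37 km/s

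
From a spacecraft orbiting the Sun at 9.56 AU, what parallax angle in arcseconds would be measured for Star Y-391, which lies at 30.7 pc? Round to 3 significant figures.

0.311 arcsec

p (arcsec) = B (AU) / d (pc).
p = 9.56 / 30.7 = 0.3114 arcsec.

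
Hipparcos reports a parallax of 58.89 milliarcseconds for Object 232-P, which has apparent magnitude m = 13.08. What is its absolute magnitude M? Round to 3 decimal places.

M = 11.930

d = 1/p = 1/0.05889″ = 16.981 pc.
m − M = 5 log₁₀(16.981) − 5 = 6.1498 − 5 = 1.1498.
M = m − (m − M) = 13.08 − 1.1498 = 11.930.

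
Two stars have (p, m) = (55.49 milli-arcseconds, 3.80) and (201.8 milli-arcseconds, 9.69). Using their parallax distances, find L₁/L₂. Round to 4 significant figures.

d₁ = 1/p₁ = 1/0.05549″ = 18.021 pc; d₂ = 1/p₂ = 1/0.2018″ = 4.9554 pc.
M₁ = m₁ − 5 log₁₀ d₁ + 5 = 3.80 − 6.2789 + 5 = 2.5211.
M₂ = 9.69 − 3.4754 + 5 = 11.2146.
L₁/L₂ = 10^(0.4(M₂ − M₁)) = 10^(0.4 × 8.6935) = 10^3.47740 = 3001.9.

L₁/L₂ = 3002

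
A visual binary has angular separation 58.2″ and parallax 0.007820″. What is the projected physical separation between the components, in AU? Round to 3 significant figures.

7440 AU

d = 1/p = 1/0.007820″ = 127.88 pc.
At distance d (pc), an angle of θ arcsec spans θ·d AU: s = 58.2 × 127.88 = 7442.6 AU.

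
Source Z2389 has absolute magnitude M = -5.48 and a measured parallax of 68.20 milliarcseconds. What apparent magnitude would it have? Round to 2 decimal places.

m = -4.65

d = 1/p = 1/0.06820″ = 14.663 pc.
m − M = 5 log₁₀ d − 5 = 5 log₁₀(14.663) − 5 = 5.8311 − 5 = 0.8311.
m = M + (m − M) = -5.48 + 0.8311 = -4.65.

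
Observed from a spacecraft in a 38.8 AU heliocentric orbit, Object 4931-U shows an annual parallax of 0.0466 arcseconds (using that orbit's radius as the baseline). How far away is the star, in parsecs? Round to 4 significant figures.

832.6 pc

With baseline B (in AU) and parallax p (in arcsec), d = B/p parsecs.
d = 38.8 / 0.0466 = 832.62 pc.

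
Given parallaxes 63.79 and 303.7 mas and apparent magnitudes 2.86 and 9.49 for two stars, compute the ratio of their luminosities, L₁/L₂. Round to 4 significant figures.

d₁ = 1/p₁ = 1/0.06379″ = 15.676 pc; d₂ = 1/p₂ = 1/0.3037″ = 3.2927 pc.
M₁ = m₁ − 5 log₁₀ d₁ + 5 = 2.86 − 5.9762 + 5 = 1.8838.
M₂ = 9.49 − 2.5878 + 5 = 11.9022.
L₁/L₂ = 10^(0.4(M₂ − M₁)) = 10^(0.4 × 10.0184) = 10^4.00736 = 10171.

L₁/L₂ = 10170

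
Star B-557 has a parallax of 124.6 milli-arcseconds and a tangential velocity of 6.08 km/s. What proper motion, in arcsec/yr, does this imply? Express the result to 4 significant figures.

0.1598 arcsec/yr

d = 1/p = 1/0.1246″ = 8.0257 pc.
μ = v_t / (4.74 d) = 6.08 / (4.74 × 8.0257) = 6.08 / 38.042 = 0.15982 ″/yr.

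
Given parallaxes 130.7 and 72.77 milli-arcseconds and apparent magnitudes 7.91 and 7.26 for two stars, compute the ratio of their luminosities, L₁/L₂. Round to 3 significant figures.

d₁ = 1/p₁ = 1/0.1307″ = 7.6511 pc; d₂ = 1/p₂ = 1/0.07277″ = 13.742 pc.
M₁ = m₁ − 5 log₁₀ d₁ + 5 = 7.91 − 4.4186 + 5 = 8.4914.
M₂ = 7.26 − 5.6902 + 5 = 6.5698.
L₁/L₂ = 10^(0.4(M₂ − M₁)) = 10^(0.4 × (-1.9216)) = 10^(-0.76864) = 0.17036.

L₁/L₂ = 0.170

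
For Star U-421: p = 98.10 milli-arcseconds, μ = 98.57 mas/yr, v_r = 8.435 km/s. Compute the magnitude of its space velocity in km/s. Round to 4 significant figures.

9.687 km/s

d = 1/p = 1/0.09810″ = 10.194 pc.
μ = 98.57 mas/yr = 0.09857 ″/yr.
v_t = 4.740 μ d = 4.740 × 0.09857 × 10.194 = 4.7629 km/s.
v = √(v_r² + v_t²) = √(8.435² + 4.7629²) = √93.8344 = 9.6868 km/s.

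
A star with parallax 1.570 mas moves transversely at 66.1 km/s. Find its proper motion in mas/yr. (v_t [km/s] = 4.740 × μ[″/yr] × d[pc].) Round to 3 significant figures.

21.9 mas/yr

d = 1/p = 1/0.001570″ = 636.94 pc.
μ = v_t / (4.74 d) = 66.1 / (4.74 × 636.94) = 66.1 / 3019.1 = 0.021894 ″/yr = 21.894 mas/yr.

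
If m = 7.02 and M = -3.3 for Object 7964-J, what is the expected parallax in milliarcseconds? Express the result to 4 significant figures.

m − M = 7.02 − (-3.3) = 10.32.
d = 10^((m−M)/5 + 1) = 10^3.064 = 1158.8 pc.
p = 1/d = 1/1158.8 = 0.00086296 arcsec = 0.86296 mas.

0.8630 mas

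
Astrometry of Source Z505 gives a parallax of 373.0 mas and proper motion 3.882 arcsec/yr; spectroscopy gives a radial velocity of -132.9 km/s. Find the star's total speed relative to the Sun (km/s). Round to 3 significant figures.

142 km/s

d = 1/p = 1/0.3730″ = 2.681 pc.
v_t = 4.740 μ d = 4.740 × 3.882 × 2.681 = 49.332 km/s.
v = √(v_r² + v_t²) = √((-132.9)² + 49.332²) = √20096.1 = 141.76 km/s.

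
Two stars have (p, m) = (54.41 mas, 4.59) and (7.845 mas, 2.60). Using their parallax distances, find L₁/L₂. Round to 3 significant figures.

d₁ = 1/p₁ = 1/0.05441″ = 18.379 pc; d₂ = 1/p₂ = 1/0.007845″ = 127.47 pc.
M₁ = m₁ − 5 log₁₀ d₁ + 5 = 4.59 − 6.3216 + 5 = 3.2684.
M₂ = 2.60 − 10.5270 + 5 = -2.9270.
L₁/L₂ = 10^(0.4(M₂ − M₁)) = 10^(0.4 × (-6.1954)) = 10^(-2.47816) = 0.0033254.

L₁/L₂ = 0.00333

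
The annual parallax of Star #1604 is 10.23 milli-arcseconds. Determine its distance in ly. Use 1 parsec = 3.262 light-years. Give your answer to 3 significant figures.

319 ly

p = 10.23 milli-arcseconds = 0.01023 arcsec.
d = 1/p = 1/0.01023 = 97.752 pc.
In light-years: 97.752 × 3.262 = 318.87 ly.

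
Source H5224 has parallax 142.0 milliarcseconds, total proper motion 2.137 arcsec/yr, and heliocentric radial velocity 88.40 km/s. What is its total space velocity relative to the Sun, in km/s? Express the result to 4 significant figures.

113.6 km/s

d = 1/p = 1/0.1420″ = 7.0423 pc.
v_t = 4.740 μ d = 4.740 × 2.137 × 7.0423 = 71.334 km/s.
v = √(v_r² + v_t²) = √(88.40² + 71.334²) = √12903.1 = 113.59 km/s.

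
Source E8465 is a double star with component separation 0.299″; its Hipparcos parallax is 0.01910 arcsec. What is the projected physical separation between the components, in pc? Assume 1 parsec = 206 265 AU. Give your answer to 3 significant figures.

d = 1/p = 1/0.01910″ = 52.356 pc.
At distance d (pc), an angle of θ arcsec spans θ·d AU: s = 0.299 × 52.356 = 15.654 AU.
= 15.654 / 206265 = 7.5893 × 10^-5 pc.

7.59 × 10^-5 pc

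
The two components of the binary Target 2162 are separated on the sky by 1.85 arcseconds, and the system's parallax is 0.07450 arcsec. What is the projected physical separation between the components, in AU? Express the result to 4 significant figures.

24.83 AU

d = 1/p = 1/0.07450″ = 13.423 pc.
At distance d (pc), an angle of θ arcsec spans θ·d AU: s = 1.85 × 13.423 = 24.833 AU.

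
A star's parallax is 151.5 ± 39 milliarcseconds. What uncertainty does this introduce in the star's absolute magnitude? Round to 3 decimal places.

σ_M = 0.559 mag

M = m − 5 log₁₀ d + 5 = m + 5 log₁₀ p + 5, so ∂M/∂p = 5/(p ln 10).
σ_M = (5/ln 10) · (σ_p/p) = 2.1715 × 39/151.5 = 2.1715 × 0.25743 = 0.55901.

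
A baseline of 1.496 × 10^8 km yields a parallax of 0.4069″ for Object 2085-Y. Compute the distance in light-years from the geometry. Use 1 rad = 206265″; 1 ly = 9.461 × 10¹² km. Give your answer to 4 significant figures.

θ = 0.4069″ = 0.4069/206265 = 1.9727 × 10^-6 rad.
d = B/θ = (1.496 × 10^8) / (1.9727 × 10^-6) = 7.5835 × 10^13 km = (7.5835 × 10^13) / (9.461 × 10^12) ly = 8.0155 ly.

8.016 ly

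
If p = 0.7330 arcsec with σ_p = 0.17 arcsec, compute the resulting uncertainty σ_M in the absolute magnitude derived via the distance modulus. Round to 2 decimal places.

σ_M = 0.50 mag

M = m − 5 log₁₀ d + 5 = m + 5 log₁₀ p + 5, so ∂M/∂p = 5/(p ln 10).
σ_M = (5/ln 10) · (σ_p/p) = 2.1715 × 0.17/0.7330 = 2.1715 × 0.23192 = 0.50361.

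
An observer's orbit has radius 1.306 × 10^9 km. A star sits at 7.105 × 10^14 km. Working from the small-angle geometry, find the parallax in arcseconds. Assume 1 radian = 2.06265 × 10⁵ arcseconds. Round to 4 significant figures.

0.3791 arcsec

θ ≈ B/d = (1.306 × 10^9) / (7.105 × 10^14) = 1.8381 × 10^-6 rad.
In arcseconds: 1.8381 × 10^-6 × 206265 = 0.37914″.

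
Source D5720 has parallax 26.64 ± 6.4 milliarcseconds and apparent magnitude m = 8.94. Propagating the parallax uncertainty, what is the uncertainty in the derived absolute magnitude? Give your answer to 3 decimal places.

σ_M = 0.522 mag

M = m − 5 log₁₀ d + 5 = m + 5 log₁₀ p + 5, so ∂M/∂p = 5/(p ln 10).
σ_M = (5/ln 10) · (σ_p/p) = 2.1715 × 6.4/26.64 = 2.1715 × 0.24024 = 0.52168.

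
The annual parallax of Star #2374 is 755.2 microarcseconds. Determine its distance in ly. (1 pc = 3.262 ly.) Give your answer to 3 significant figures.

4320 ly

p = 755.2 microarcseconds = 0.0007552 arcsec.
d = 1/p = 1/0.0007552 = 1324.2 pc.
In light-years: 1324.2 × 3.262 = 4319.5 ly.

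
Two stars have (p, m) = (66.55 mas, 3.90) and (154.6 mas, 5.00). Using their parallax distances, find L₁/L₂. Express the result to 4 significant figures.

L₁/L₂ = 14.86

d₁ = 1/p₁ = 1/0.06655″ = 15.026 pc; d₂ = 1/p₂ = 1/0.1546″ = 6.4683 pc.
M₁ = m₁ − 5 log₁₀ d₁ + 5 = 3.90 − 5.8842 + 5 = 3.0158.
M₂ = 5.00 − 4.0540 + 5 = 5.9460.
L₁/L₂ = 10^(0.4(M₂ − M₁)) = 10^(0.4 × 2.9302) = 10^1.17208 = 14.862.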